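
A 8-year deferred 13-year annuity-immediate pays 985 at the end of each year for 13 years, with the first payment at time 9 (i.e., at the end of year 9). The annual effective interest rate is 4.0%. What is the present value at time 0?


PV at time 8 of the 13-year annuity-immediate:
a_n = 985 * (1-(1+0.04)^(-13))/0.04 = 9835.8631
Discount back 8 years to time 0:
PV = 9835.8631 * (1+0.04)^(-8)
= 9835.8631 * 0.73069
= 7186.9688


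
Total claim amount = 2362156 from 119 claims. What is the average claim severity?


severity = total / number
= 2362156 / 119
= 19850.0504


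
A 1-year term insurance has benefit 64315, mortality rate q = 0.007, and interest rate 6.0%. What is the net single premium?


NSP = benefit * q * v
v = 1/(1+i) = 0.943396
NSP = 64315 * 0.007 * 0.943396
= 424.7217


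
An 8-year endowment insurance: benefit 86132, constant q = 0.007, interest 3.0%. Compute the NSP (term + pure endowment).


Term component = 4134.5863
Pure endowment = 8_p_x * v^8 * benefit = 0.945353 * 0.789409 * 86132 = 64277.7583
NSP = 68412.3445


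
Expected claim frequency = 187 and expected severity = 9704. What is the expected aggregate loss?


E[S] = E[N] * E[X]
= 187 * 9704
= 1.8146e+06


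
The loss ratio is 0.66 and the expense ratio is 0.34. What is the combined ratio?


Combined ratio = loss ratio + expense ratio
= 0.66 + 0.34
= 1.0


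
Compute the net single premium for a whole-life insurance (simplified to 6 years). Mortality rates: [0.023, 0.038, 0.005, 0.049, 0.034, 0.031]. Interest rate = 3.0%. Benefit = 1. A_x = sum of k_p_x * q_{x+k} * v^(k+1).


v = 0.970874
Year 0: k_p_x=1.0, q=0.023, term=0.02233
Year 1: k_p_x=0.977, q=0.038, term=0.034995
Year 2: k_p_x=0.939874, q=0.005, term=0.004301
Year 3: k_p_x=0.935175, q=0.049, term=0.040714
Year 4: k_p_x=0.889351, q=0.034, term=0.026084
Year 5: k_p_x=0.859113, q=0.031, term=0.022304
A_x = 0.1507


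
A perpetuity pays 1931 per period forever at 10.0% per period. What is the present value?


PV = PMT / i
= 1931 / 0.1
= 19310.0


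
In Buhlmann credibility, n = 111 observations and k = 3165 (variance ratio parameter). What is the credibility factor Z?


Z = n / (n + k)
= 111 / (111 + 3165)
= 111 / 3276
= 0.0339


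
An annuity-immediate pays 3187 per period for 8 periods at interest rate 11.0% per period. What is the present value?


PV = PMT * (1 - (1+i)^(-n)) / i
= 3187 * (1 - (1+0.11)^(-8)) / 0.11
= 3187 * (1 - 0.433926) / 0.11
= 3187 * 5.146123
= 16400.6932


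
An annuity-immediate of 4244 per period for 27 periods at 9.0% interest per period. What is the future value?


FV = PMT * ((1+i)^n - 1) / i
= 4244 * ((1.09)^27 - 1) / 0.09
= 4244 * (10.245082 - 1) / 0.09
= 435956.9841


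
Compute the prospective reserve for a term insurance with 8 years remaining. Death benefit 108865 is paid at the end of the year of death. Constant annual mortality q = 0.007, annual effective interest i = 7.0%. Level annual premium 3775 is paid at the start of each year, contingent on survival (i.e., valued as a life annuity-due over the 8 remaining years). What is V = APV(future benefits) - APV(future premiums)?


v = 1/(1+i) = 0.934579
APV(future benefits) per unit = sum_{k=0}^{7} k_p_x * q * v^(k+1) = 0.040891
APV(future benefits) = 108865 * 0.040891 = 4451.5489
Life annuity-due factor ä_{x:8} = sum_{k=0}^{7} k_p_x * v^k = 6.250412
APV(future premiums) = 3775 * 6.250412 = 23595.3036
V = 4451.5489 - 23595.3036
= -19143.7546


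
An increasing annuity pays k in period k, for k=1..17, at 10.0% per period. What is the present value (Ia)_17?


(Ia)_n = sum_{k=1}^{n} k * v^k, v = 1/(1+i)
v = 0.909091
Sum computed term by term:
(Ia)_17 = 54.6035


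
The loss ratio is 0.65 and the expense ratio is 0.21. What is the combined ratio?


Combined ratio = loss ratio + expense ratio
= 0.65 + 0.21
= 0.86


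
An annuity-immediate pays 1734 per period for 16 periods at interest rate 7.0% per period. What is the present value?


PV = PMT * (1 - (1+i)^(-n)) / i
= 1734 * (1 - (1+0.07)^(-16)) / 0.07
= 1734 * (1 - 0.338735) / 0.07
= 1734 * 9.446649
= 16380.4887


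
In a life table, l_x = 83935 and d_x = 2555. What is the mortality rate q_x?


q_x = d_x / l_x
= 2555 / 83935
= 0.0304


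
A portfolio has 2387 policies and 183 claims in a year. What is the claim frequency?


frequency = claims / policies
= 183 / 2387
= 0.0767


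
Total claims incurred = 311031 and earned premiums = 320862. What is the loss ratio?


Loss ratio = claims / premiums
= 311031 / 320862
= 0.9694


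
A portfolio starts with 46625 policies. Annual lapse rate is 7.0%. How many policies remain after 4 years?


remaining = initial * (1 - lapse)^years
= 46625 * (1 - 0.07)^4
= 46625 * 0.748052
= 34877.925


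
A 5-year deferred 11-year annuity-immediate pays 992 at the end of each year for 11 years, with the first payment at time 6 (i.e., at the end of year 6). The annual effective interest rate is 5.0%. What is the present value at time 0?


PV at time 5 of the 11-year annuity-immediate:
a_n = 992 * (1-(1+0.05)^(-11))/0.05 = 8239.9629
Discount back 5 years to time 0:
PV = 8239.9629 * (1+0.05)^(-5)
= 8239.9629 * 0.783526
= 6456.2265


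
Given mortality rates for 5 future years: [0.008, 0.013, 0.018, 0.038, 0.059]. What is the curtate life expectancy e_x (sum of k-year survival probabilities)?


e_x = sum_{k=1}^{n} k_p_x
k_p_x values:
  1_p_x = 0.992
  2_p_x = 0.979104
  3_p_x = 0.96148
  4_p_x = 0.924944
  5_p_x = 0.870372
e_x = 4.7279


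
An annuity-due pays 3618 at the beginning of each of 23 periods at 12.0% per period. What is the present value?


PV_due = PMT * (1-(1+i)^(-n))/i * (1+i)
PV_immediate = 27925.2931
PV_due = 27925.2931 * 1.12
= 31276.3283


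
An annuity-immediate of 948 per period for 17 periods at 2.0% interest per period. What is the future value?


FV = PMT * ((1+i)^n - 1) / i
= 948 * ((1.02)^17 - 1) / 0.02
= 948 * (1.400241 - 1) / 0.02
= 18971.4433


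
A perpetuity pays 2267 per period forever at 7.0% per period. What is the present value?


PV = PMT / i
= 2267 / 0.07
= 32385.7143


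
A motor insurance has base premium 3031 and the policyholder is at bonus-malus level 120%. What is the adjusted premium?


adjusted = base * BM_level / 100
= 3031 * 120 / 100
= 3031 * 1.2
= 3637.2


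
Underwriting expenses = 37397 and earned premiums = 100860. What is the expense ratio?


Expense ratio = expenses / premiums
= 37397 / 100860
= 0.3708


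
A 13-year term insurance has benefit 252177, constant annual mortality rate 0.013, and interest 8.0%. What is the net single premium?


NSP = benefit * sum_{k=0}^{n-1} k_p_x * q * v^(k+1)
With constant q=0.013, v=0.925926
Sum = 0.096426
NSP = 252177 * 0.096426
= 24316.5239


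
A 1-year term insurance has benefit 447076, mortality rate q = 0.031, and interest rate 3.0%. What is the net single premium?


NSP = benefit * q * v
v = 1/(1+i) = 0.970874
NSP = 447076 * 0.031 * 0.970874
= 13455.6854


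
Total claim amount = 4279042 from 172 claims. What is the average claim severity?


severity = total / number
= 4279042 / 172
= 24878.1512


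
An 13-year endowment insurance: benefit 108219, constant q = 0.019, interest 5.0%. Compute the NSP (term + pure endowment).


Term component = 17484.1564
Pure endowment = 13_p_x * v^13 * benefit = 0.779286 * 0.530321 * 108219 = 44723.9058
NSP = 62208.0622


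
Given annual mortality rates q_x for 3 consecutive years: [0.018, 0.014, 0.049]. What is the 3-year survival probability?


p_k = 1 - q_k for each year
Survival = product of (1 - q_k)
= 0.982 * 0.986 * 0.951
= 0.9208


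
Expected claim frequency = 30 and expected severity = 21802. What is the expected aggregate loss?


E[S] = E[N] * E[X]
= 30 * 21802
= 654060


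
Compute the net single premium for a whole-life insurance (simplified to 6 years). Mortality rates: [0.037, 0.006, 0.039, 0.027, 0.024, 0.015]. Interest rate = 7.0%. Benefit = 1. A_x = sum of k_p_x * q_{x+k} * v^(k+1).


v = 0.934579
Year 0: k_p_x=1.0, q=0.037, term=0.034579
Year 1: k_p_x=0.963, q=0.006, term=0.005047
Year 2: k_p_x=0.957222, q=0.039, term=0.030474
Year 3: k_p_x=0.91989, q=0.027, term=0.018948
Year 4: k_p_x=0.895053, q=0.024, term=0.015316
Year 5: k_p_x=0.873572, q=0.015, term=0.008731
A_x = 0.1131


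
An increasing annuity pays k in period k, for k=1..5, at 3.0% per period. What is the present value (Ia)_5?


(Ia)_n = sum_{k=1}^{n} k * v^k, v = 1/(1+i)
v = 0.970874
Sum computed term by term:
(Ia)_5 = 13.4685


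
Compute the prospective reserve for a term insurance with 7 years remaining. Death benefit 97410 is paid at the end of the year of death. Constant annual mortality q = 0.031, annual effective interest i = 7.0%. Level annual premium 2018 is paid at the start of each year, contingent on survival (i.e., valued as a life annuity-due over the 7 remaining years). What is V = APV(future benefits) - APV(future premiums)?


v = 1/(1+i) = 0.934579
APV(future benefits) per unit = sum_{k=0}^{6} k_p_x * q * v^(k+1) = 0.153603
APV(future benefits) = 97410 * 0.153603 = 14962.4781
Life annuity-due factor ä_{x:7} = sum_{k=0}^{6} k_p_x * v^k = 5.301784
APV(future premiums) = 2018 * 5.301784 = 10699.001
V = 14962.4781 - 10699.001
= 4263.477


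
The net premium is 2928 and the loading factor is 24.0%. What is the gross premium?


Gross = net * (1 + loading)
= 2928 * (1 + 0.24)
= 2928 * 1.24
= 3630.72


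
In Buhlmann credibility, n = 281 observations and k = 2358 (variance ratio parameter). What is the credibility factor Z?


Z = n / (n + k)
= 281 / (281 + 2358)
= 281 / 2639
= 0.1065


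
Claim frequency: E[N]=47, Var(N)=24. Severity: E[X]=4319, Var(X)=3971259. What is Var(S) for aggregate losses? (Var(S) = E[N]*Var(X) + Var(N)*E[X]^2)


Var(S) = E[N]*Var(X) + Var(N)*E[X]^2
= 47*3971259 + 24*4319^2
= 186649173 + 447690264
= 6.3434e+08


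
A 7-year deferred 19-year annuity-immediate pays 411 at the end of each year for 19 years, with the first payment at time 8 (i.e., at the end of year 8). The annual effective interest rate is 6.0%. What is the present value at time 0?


PV at time 7 of the 19-year annuity-immediate:
a_n = 411 * (1-(1+0.06)^(-19))/0.06 = 4585.9859
Discount back 7 years to time 0:
PV = 4585.9859 * (1+0.06)^(-7)
= 4585.9859 * 0.665057
= 3049.9425


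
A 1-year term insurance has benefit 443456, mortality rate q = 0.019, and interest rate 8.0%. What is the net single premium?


NSP = benefit * q * v
v = 1/(1+i) = 0.925926
NSP = 443456 * 0.019 * 0.925926
= 7801.5407


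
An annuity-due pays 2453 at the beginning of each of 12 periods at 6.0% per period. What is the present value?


PV_due = PMT * (1-(1+i)^(-n))/i * (1+i)
PV_immediate = 20565.5692
PV_due = 20565.5692 * 1.06
= 21799.5033


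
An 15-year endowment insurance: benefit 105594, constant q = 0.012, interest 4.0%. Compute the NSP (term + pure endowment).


Term component = 13078.4367
Pure endowment = 15_p_x * v^15 * benefit = 0.834361 * 0.555265 * 105594 = 48920.7742
NSP = 61999.2109


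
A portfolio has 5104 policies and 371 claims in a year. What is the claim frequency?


frequency = claims / policies
= 371 / 5104
= 0.0727


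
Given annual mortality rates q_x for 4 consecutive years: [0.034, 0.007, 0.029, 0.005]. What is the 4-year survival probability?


p_k = 1 - q_k for each year
Survival = product of (1 - q_k)
= 0.966 * 0.993 * 0.971 * 0.995
= 0.9268


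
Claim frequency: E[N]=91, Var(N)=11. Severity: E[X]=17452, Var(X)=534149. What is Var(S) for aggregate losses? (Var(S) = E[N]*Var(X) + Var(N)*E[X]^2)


Var(S) = E[N]*Var(X) + Var(N)*E[X]^2
= 91*534149 + 11*17452^2
= 48607559 + 3350295344
= 3.3989e+09


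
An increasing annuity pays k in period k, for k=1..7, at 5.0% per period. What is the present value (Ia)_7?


(Ia)_n = sum_{k=1}^{n} k * v^k, v = 1/(1+i)
v = 0.952381
Sum computed term by term:
(Ia)_7 = 22.0185


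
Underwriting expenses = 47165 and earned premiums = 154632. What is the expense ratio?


Expense ratio = expenses / premiums
= 47165 / 154632
= 0.305


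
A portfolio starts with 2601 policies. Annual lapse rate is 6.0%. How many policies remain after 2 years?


remaining = initial * (1 - lapse)^years
= 2601 * (1 - 0.06)^2
= 2601 * 0.8836
= 2298.2436


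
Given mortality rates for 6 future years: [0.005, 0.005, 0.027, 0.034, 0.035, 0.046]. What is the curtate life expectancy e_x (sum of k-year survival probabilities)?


e_x = sum_{k=1}^{n} k_p_x
k_p_x values:
  1_p_x = 0.995
  2_p_x = 0.990025
  3_p_x = 0.963294
  4_p_x = 0.930542
  5_p_x = 0.897973
  6_p_x = 0.856667
e_x = 5.6335


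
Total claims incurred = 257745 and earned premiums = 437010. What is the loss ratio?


Loss ratio = claims / premiums
= 257745 / 437010
= 0.5898


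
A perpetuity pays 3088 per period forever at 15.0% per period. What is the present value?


PV = PMT / i
= 3088 / 0.15
= 20586.6667


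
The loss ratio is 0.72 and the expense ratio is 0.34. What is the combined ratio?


Combined ratio = loss ratio + expense ratio
= 0.72 + 0.34
= 1.06


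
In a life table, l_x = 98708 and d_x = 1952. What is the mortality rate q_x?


q_x = d_x / l_x
= 1952 / 98708
= 0.0198


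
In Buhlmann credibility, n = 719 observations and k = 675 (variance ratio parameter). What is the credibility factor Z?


Z = n / (n + k)
= 719 / (719 + 675)
= 719 / 1394
= 0.5158


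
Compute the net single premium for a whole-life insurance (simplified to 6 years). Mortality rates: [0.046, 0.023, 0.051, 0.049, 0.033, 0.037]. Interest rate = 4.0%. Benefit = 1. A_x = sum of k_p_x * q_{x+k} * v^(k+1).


v = 0.961538
Year 0: k_p_x=1.0, q=0.046, term=0.044231
Year 1: k_p_x=0.954, q=0.023, term=0.020287
Year 2: k_p_x=0.932058, q=0.051, term=0.042258
Year 3: k_p_x=0.884523, q=0.049, term=0.037049
Year 4: k_p_x=0.841181, q=0.033, term=0.022816
Year 5: k_p_x=0.813422, q=0.037, term=0.023786
A_x = 0.1904


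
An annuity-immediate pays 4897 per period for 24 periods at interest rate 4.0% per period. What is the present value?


PV = PMT * (1 - (1+i)^(-n)) / i
= 4897 * (1 - (1+0.04)^(-24)) / 0.04
= 4897 * (1 - 0.390121) / 0.04
= 4897 * 15.246963
= 74664.3785


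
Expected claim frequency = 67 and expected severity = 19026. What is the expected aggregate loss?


E[S] = E[N] * E[X]
= 67 * 19026
= 1.2747e+06


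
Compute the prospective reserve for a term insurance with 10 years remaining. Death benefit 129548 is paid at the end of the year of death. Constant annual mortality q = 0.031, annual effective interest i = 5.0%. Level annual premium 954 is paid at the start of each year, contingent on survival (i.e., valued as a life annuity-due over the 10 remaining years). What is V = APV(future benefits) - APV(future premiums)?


v = 1/(1+i) = 0.952381
APV(future benefits) per unit = sum_{k=0}^{9} k_p_x * q * v^(k+1) = 0.211233
APV(future benefits) = 129548 * 0.211233 = 27364.7995
Life annuity-due factor ä_{x:10} = sum_{k=0}^{9} k_p_x * v^k = 7.154663
APV(future premiums) = 954 * 7.154663 = 6825.5482
V = 27364.7995 - 6825.5482
= 20539.2513


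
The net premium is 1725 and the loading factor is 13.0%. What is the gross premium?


Gross = net * (1 + loading)
= 1725 * (1 + 0.13)
= 1725 * 1.13
= 1949.25


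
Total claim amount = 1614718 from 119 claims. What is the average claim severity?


severity = total / number
= 1614718 / 119
= 13569.0588


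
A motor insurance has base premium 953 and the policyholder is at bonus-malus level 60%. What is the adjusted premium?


adjusted = base * BM_level / 100
= 953 * 60 / 100
= 953 * 0.6
= 571.8


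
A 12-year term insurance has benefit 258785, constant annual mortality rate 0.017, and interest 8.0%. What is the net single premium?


NSP = benefit * sum_{k=0}^{n-1} k_p_x * q * v^(k+1)
With constant q=0.017, v=0.925926
Sum = 0.118603
NSP = 258785 * 0.118603
= 30692.7399


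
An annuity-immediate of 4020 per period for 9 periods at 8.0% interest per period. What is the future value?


FV = PMT * ((1+i)^n - 1) / i
= 4020 * ((1.08)^9 - 1) / 0.08
= 4020 * (1.999005 - 1) / 0.08
= 50199.9825


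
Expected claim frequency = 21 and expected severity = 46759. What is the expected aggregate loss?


E[S] = E[N] * E[X]
= 21 * 46759
= 981939


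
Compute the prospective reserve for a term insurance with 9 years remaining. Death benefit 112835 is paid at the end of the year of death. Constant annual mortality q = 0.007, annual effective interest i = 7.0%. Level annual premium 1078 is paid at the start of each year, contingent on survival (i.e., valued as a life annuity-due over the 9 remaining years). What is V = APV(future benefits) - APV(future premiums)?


v = 1/(1+i) = 0.934579
APV(future benefits) per unit = sum_{k=0}^{8} k_p_x * q * v^(k+1) = 0.04449
APV(future benefits) = 112835 * 0.04449 = 5020.0301
Life annuity-due factor ä_{x:9} = sum_{k=0}^{8} k_p_x * v^k = 6.800616
APV(future premiums) = 1078 * 6.800616 = 7331.0636
V = 5020.0301 - 7331.0636
= -2311.0335


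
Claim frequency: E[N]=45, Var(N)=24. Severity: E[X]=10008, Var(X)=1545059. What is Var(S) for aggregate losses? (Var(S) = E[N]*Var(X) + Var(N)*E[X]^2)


Var(S) = E[N]*Var(X) + Var(N)*E[X]^2
= 45*1545059 + 24*10008^2
= 69527655 + 2403841536
= 2.4734e+09


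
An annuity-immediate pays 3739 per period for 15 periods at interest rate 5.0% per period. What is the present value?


PV = PMT * (1 - (1+i)^(-n)) / i
= 3739 * (1 - (1+0.05)^(-15)) / 0.05
= 3739 * (1 - 0.481017) / 0.05
= 3739 * 10.379658
= 38809.5414


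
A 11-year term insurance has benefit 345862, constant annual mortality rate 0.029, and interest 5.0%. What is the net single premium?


NSP = benefit * sum_{k=0}^{n-1} k_p_x * q * v^(k+1)
With constant q=0.029, v=0.952381
Sum = 0.211814
NSP = 345862 * 0.211814
= 73258.4501


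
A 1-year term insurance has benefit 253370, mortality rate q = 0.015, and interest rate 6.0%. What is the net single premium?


NSP = benefit * q * v
v = 1/(1+i) = 0.943396
NSP = 253370 * 0.015 * 0.943396
= 3585.4245


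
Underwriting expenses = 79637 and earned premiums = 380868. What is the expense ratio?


Expense ratio = expenses / premiums
= 79637 / 380868
= 0.2091


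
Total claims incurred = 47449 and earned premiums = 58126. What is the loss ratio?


Loss ratio = claims / premiums
= 47449 / 58126
= 0.8163


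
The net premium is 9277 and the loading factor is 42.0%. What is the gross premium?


Gross = net * (1 + loading)
= 9277 * (1 + 0.42)
= 9277 * 1.42
= 13173.34


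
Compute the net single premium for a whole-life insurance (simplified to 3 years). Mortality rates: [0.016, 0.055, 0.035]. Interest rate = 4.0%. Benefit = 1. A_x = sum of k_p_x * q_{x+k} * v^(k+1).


v = 0.961538
Year 0: k_p_x=1.0, q=0.016, term=0.015385
Year 1: k_p_x=0.984, q=0.055, term=0.050037
Year 2: k_p_x=0.92988, q=0.035, term=0.028933
A_x = 0.0944


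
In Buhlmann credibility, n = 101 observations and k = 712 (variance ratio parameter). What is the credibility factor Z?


Z = n / (n + k)
= 101 / (101 + 712)
= 101 / 813
= 0.1242


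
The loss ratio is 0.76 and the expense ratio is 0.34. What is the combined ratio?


Combined ratio = loss ratio + expense ratio
= 0.76 + 0.34
= 1.1


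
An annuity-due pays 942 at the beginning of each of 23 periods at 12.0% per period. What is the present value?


PV_due = PMT * (1-(1+i)^(-n))/i * (1+i)
PV_immediate = 7270.7645
PV_due = 7270.7645 * 1.12
= 8143.2563


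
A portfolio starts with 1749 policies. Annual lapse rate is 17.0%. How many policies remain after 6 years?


remaining = initial * (1 - lapse)^years
= 1749 * (1 - 0.17)^6
= 1749 * 0.32694
= 571.8187


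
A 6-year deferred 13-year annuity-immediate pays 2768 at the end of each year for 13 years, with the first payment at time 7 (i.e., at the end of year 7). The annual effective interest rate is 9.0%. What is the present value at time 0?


PV at time 6 of the 13-year annuity-immediate:
a_n = 2768 * (1-(1+0.09)^(-13))/0.09 = 20723.7501
Discount back 6 years to time 0:
PV = 20723.7501 * (1+0.09)^(-6)
= 20723.7501 * 0.596267
= 12356.8951


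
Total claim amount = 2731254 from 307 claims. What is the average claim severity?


severity = total / number
= 2731254 / 307
= 8896.5928


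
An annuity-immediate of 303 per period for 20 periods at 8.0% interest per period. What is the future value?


FV = PMT * ((1+i)^n - 1) / i
= 303 * ((1.08)^20 - 1) / 0.08
= 303 * (4.660957 - 1) / 0.08
= 13865.8752


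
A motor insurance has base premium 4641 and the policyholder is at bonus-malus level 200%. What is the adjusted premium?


adjusted = base * BM_level / 100
= 4641 * 200 / 100
= 4641 * 2.0
= 9282.0


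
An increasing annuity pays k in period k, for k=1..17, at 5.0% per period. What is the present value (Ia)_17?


(Ia)_n = sum_{k=1}^{n} k * v^k, v = 1/(1+i)
v = 0.952381
Sum computed term by term:
(Ia)_17 = 88.4145


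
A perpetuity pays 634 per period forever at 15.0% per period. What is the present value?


PV = PMT / i
= 634 / 0.15
= 4226.6667


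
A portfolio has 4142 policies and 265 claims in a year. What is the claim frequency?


frequency = claims / policies
= 265 / 4142
= 0.064


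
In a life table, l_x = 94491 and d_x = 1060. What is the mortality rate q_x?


q_x = d_x / l_x
= 1060 / 94491
= 0.0112


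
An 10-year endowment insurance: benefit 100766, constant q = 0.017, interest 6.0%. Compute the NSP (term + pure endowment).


Term component = 11781.8098
Pure endowment = 10_p_x * v^10 * benefit = 0.842433 * 0.558395 * 100766 = 47401.3319
NSP = 59183.1417


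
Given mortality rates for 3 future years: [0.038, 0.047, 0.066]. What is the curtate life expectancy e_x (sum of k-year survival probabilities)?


e_x = sum_{k=1}^{n} k_p_x
k_p_x values:
  1_p_x = 0.962
  2_p_x = 0.916786
  3_p_x = 0.856278
e_x = 2.7351


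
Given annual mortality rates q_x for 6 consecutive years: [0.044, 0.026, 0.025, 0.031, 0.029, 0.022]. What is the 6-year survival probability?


p_k = 1 - q_k for each year
Survival = product of (1 - q_k)
= 0.956 * 0.974 * 0.975 * 0.969 * 0.971 * 0.978
= 0.8354


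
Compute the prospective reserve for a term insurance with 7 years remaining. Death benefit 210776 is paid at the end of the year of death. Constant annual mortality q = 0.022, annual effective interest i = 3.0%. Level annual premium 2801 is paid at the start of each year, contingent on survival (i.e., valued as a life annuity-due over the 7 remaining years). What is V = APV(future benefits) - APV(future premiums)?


v = 1/(1+i) = 0.970874
APV(future benefits) per unit = sum_{k=0}^{6} k_p_x * q * v^(k+1) = 0.128682
APV(future benefits) = 210776 * 0.128682 = 27123.0156
Life annuity-due factor ä_{x:7} = sum_{k=0}^{6} k_p_x * v^k = 6.024644
APV(future premiums) = 2801 * 6.024644 = 16875.0267
V = 27123.0156 - 16875.0267
= 10247.9889


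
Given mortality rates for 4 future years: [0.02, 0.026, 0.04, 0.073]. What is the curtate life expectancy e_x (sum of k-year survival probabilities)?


e_x = sum_{k=1}^{n} k_p_x
k_p_x values:
  1_p_x = 0.98
  2_p_x = 0.95452
  3_p_x = 0.916339
  4_p_x = 0.849446
e_x = 3.7003


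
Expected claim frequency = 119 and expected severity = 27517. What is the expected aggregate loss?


E[S] = E[N] * E[X]
= 119 * 27517
= 3.2745e+06


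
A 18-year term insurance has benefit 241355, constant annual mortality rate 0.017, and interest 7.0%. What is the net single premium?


NSP = benefit * sum_{k=0}^{n-1} k_p_x * q * v^(k+1)
With constant q=0.017, v=0.934579
Sum = 0.152942
NSP = 241355 * 0.152942
= 36913.2705


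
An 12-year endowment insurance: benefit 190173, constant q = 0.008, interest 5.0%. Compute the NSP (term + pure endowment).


Term component = 12966.6116
Pure endowment = 12_p_x * v^12 * benefit = 0.908113 * 0.556837 * 190173 = 96165.0661
NSP = 109131.6777


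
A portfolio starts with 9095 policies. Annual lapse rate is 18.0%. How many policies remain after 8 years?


remaining = initial * (1 - lapse)^years
= 9095 * (1 - 0.18)^8
= 9095 * 0.204414
= 1859.1461


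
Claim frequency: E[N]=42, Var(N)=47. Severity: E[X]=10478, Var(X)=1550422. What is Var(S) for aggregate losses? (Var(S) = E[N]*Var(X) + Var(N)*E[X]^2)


Var(S) = E[N]*Var(X) + Var(N)*E[X]^2
= 42*1550422 + 47*10478^2
= 65117724 + 5160058748
= 5.2252e+09


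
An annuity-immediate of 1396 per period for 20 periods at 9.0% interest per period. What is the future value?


FV = PMT * ((1+i)^n - 1) / i
= 1396 * ((1.09)^20 - 1) / 0.09
= 1396 * (5.604411 - 1) / 0.09
= 71419.527


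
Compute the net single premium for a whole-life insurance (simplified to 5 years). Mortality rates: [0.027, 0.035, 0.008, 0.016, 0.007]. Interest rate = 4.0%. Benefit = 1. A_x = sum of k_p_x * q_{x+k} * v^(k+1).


v = 0.961538
Year 0: k_p_x=1.0, q=0.027, term=0.025962
Year 1: k_p_x=0.973, q=0.035, term=0.031486
Year 2: k_p_x=0.938945, q=0.008, term=0.006678
Year 3: k_p_x=0.931433, q=0.016, term=0.012739
Year 4: k_p_x=0.916531, q=0.007, term=0.005273
A_x = 0.0821


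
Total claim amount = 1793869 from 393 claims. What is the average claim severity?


severity = total / number
= 1793869 / 393
= 4564.5522


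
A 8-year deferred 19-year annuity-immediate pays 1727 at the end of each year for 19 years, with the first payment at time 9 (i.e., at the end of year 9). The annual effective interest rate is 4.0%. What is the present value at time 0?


PV at time 8 of the 19-year annuity-immediate:
a_n = 1727 * (1-(1+0.04)^(-19))/0.04 = 22682.3133
Discount back 8 years to time 0:
PV = 22682.3133 * (1+0.04)^(-8)
= 22682.3133 * 0.73069
= 16573.7442


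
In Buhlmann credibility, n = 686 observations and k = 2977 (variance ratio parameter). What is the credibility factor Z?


Z = n / (n + k)
= 686 / (686 + 2977)
= 686 / 3663
= 0.1873


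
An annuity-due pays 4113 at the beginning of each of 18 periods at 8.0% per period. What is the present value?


PV_due = PMT * (1-(1+i)^(-n))/i * (1+i)
PV_immediate = 38546.5718
PV_due = 38546.5718 * 1.08
= 41630.2975


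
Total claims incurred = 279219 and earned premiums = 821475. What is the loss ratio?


Loss ratio = claims / premiums
= 279219 / 821475
= 0.3399


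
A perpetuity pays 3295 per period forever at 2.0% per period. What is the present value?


PV = PMT / i
= 3295 / 0.02
= 164750.0


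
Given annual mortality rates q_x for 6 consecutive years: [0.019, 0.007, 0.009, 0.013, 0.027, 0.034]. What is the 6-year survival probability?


p_k = 1 - q_k for each year
Survival = product of (1 - q_k)
= 0.981 * 0.993 * 0.991 * 0.987 * 0.973 * 0.966
= 0.8956


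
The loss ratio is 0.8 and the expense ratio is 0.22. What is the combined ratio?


Combined ratio = loss ratio + expense ratio
= 0.8 + 0.22
= 1.02


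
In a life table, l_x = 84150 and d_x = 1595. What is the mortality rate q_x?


q_x = d_x / l_x
= 1595 / 84150
= 0.019


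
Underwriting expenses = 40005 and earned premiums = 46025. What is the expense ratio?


Expense ratio = expenses / premiums
= 40005 / 46025
= 0.8692


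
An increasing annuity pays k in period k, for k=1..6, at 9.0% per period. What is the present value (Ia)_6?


(Ia)_n = sum_{k=1}^{n} k * v^k, v = 1/(1+i)
v = 0.917431
Sum computed term by term:
(Ia)_6 = 14.5783


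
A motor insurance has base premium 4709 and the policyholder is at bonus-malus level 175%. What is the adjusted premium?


adjusted = base * BM_level / 100
= 4709 * 175 / 100
= 4709 * 1.75
= 8240.75


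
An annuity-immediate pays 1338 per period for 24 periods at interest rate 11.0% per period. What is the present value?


PV = PMT * (1 - (1+i)^(-n)) / i
= 1338 * (1 - (1+0.11)^(-24)) / 0.11
= 1338 * (1 - 0.081705) / 0.11
= 1338 * 8.348137
= 11169.8067


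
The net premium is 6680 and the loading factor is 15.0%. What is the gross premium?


Gross = net * (1 + loading)
= 6680 * (1 + 0.15)
= 6680 * 1.15
= 7682.0


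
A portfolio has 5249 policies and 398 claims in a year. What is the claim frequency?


frequency = claims / policies
= 398 / 5249
= 0.0758


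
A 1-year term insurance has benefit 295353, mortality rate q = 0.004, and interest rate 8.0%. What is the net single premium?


NSP = benefit * q * v
v = 1/(1+i) = 0.925926
NSP = 295353 * 0.004 * 0.925926
= 1093.9


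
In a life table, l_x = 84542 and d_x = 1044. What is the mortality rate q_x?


q_x = d_x / l_x
= 1044 / 84542
= 0.0123


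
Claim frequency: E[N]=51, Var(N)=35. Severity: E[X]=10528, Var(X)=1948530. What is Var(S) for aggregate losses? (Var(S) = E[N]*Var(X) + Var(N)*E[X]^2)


Var(S) = E[N]*Var(X) + Var(N)*E[X]^2
= 51*1948530 + 35*10528^2
= 99375030 + 3879357440
= 3.9787e+09


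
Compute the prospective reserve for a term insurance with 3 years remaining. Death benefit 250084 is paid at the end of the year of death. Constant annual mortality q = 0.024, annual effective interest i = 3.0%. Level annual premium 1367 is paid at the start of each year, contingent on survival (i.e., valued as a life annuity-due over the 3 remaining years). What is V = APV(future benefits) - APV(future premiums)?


v = 1/(1+i) = 0.970874
APV(future benefits) per unit = sum_{k=0}^{2} k_p_x * q * v^(k+1) = 0.066302
APV(future benefits) = 250084 * 0.066302 = 16581.1056
Life annuity-due factor ä_{x:3} = sum_{k=0}^{2} k_p_x * v^k = 2.845467
APV(future premiums) = 1367 * 2.845467 = 3889.7535
V = 16581.1056 - 3889.7535
= 12691.3522


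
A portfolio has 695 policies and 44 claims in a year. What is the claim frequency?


frequency = claims / policies
= 44 / 695
= 0.0633


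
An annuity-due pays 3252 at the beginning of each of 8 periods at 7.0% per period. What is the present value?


PV_due = PMT * (1-(1+i)^(-n))/i * (1+i)
PV_immediate = 19418.6627
PV_due = 19418.6627 * 1.07
= 20777.9691


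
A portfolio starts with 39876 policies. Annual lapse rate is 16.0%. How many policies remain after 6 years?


remaining = initial * (1 - lapse)^years
= 39876 * (1 - 0.16)^6
= 39876 * 0.351298
= 14008.3603


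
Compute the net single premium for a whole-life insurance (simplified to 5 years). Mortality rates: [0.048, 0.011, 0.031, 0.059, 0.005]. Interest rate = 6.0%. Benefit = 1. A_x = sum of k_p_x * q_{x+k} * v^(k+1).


v = 0.943396
Year 0: k_p_x=1.0, q=0.048, term=0.045283
Year 1: k_p_x=0.952, q=0.011, term=0.00932
Year 2: k_p_x=0.941528, q=0.031, term=0.024506
Year 3: k_p_x=0.912341, q=0.059, term=0.042637
Year 4: k_p_x=0.858513, q=0.005, term=0.003208
A_x = 0.125


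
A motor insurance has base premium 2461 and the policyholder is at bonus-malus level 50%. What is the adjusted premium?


adjusted = base * BM_level / 100
= 2461 * 50 / 100
= 2461 * 0.5
= 1230.5


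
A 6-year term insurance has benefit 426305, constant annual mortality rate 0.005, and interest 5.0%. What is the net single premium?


NSP = benefit * sum_{k=0}^{n-1} k_p_x * q * v^(k+1)
With constant q=0.005, v=0.952381
Sum = 0.025081
NSP = 426305 * 0.025081
= 10692.2368


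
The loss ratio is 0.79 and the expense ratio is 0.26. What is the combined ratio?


Combined ratio = loss ratio + expense ratio
= 0.79 + 0.26
= 1.05


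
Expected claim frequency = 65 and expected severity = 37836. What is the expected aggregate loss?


E[S] = E[N] * E[X]
= 65 * 37836
= 2.4593e+06


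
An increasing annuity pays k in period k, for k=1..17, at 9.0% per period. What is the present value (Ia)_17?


(Ia)_n = sum_{k=1}^{n} k * v^k, v = 1/(1+i)
v = 0.917431
Sum computed term by term:
(Ia)_17 = 59.8257


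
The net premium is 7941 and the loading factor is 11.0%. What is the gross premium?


Gross = net * (1 + loading)
= 7941 * (1 + 0.11)
= 7941 * 1.11
= 8814.51


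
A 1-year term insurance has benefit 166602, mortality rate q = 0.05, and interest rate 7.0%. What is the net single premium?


NSP = benefit * q * v
v = 1/(1+i) = 0.934579
NSP = 166602 * 0.05 * 0.934579
= 7785.1402


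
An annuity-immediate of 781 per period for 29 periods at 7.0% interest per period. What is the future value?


FV = PMT * ((1+i)^n - 1) / i
= 781 * ((1.07)^29 - 1) / 0.07
= 781 * (7.114257 - 1) / 0.07
= 68217.6394


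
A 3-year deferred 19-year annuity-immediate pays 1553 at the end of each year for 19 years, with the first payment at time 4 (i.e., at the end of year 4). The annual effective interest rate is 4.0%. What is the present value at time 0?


PV at time 3 of the 19-year annuity-immediate:
a_n = 1553 * (1-(1+0.04)^(-19))/0.04 = 20397.0079
Discount back 3 years to time 0:
PV = 20397.0079 * (1+0.04)^(-3)
= 20397.0079 * 0.888996
= 18132.8657


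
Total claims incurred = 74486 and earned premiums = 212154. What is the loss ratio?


Loss ratio = claims / premiums
= 74486 / 212154
= 0.3511


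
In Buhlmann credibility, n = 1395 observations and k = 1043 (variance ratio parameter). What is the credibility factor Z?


Z = n / (n + k)
= 1395 / (1395 + 1043)
= 1395 / 2438
= 0.5722


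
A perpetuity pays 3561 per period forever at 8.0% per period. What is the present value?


PV = PMT / i
= 3561 / 0.08
= 44512.5


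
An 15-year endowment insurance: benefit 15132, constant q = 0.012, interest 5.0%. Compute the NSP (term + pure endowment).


Term component = 1753.3339
Pure endowment = 15_p_x * v^15 * benefit = 0.834361 * 0.481017 * 15132 = 6073.1082
NSP = 7826.4421


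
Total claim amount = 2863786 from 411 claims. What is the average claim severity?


severity = total / number
= 2863786 / 411
= 6967.8491


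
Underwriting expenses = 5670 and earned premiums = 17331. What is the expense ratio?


Expense ratio = expenses / premiums
= 5670 / 17331
= 0.3272


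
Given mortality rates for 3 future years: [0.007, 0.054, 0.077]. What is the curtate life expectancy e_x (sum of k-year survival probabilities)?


e_x = sum_{k=1}^{n} k_p_x
k_p_x values:
  1_p_x = 0.993
  2_p_x = 0.939378
  3_p_x = 0.867046
e_x = 2.7994


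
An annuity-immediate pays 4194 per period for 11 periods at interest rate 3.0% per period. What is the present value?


PV = PMT * (1 - (1+i)^(-n)) / i
= 4194 * (1 - (1+0.03)^(-11)) / 0.03
= 4194 * (1 - 0.722421) / 0.03
= 4194 * 9.252624
= 38805.5055


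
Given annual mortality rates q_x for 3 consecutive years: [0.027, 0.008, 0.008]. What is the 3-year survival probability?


p_k = 1 - q_k for each year
Survival = product of (1 - q_k)
= 0.973 * 0.992 * 0.992
= 0.9575


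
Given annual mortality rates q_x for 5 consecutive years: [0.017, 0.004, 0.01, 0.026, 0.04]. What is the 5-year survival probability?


p_k = 1 - q_k for each year
Survival = product of (1 - q_k)
= 0.983 * 0.996 * 0.99 * 0.974 * 0.96
= 0.9063


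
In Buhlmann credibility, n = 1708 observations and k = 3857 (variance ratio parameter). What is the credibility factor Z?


Z = n / (n + k)
= 1708 / (1708 + 3857)
= 1708 / 5565
= 0.3069


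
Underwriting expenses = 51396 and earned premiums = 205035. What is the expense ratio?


Expense ratio = expenses / premiums
= 51396 / 205035
= 0.2507


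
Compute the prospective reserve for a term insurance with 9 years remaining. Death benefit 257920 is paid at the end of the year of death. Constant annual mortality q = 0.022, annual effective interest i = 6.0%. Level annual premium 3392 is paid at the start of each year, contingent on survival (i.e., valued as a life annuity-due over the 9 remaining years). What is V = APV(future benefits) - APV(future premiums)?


v = 1/(1+i) = 0.943396
APV(future benefits) per unit = sum_{k=0}^{8} k_p_x * q * v^(k+1) = 0.138304
APV(future benefits) = 257920 * 0.138304 = 35671.353
Life annuity-due factor ä_{x:9} = sum_{k=0}^{8} k_p_x * v^k = 6.663735
APV(future premiums) = 3392 * 6.663735 = 22603.3906
V = 35671.353 - 22603.3906
= 13067.9624


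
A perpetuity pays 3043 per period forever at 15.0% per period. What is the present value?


PV = PMT / i
= 3043 / 0.15
= 20286.6667


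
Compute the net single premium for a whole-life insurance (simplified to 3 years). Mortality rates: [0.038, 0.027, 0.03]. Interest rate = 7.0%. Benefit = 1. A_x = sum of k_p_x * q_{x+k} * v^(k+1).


v = 0.934579
Year 0: k_p_x=1.0, q=0.038, term=0.035514
Year 1: k_p_x=0.962, q=0.027, term=0.022687
Year 2: k_p_x=0.936026, q=0.03, term=0.022922
A_x = 0.0811


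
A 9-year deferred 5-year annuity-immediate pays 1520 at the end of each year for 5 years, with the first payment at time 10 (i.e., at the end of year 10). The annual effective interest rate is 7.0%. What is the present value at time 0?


PV at time 9 of the 5-year annuity-immediate:
a_n = 1520 * (1-(1+0.07)^(-5))/0.07 = 6232.3001
Discount back 9 years to time 0:
PV = 6232.3001 * (1+0.07)^(-9)
= 6232.3001 * 0.543934
= 3389.9583


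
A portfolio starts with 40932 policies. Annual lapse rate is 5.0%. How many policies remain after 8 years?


remaining = initial * (1 - lapse)^years
= 40932 * (1 - 0.05)^8
= 40932 * 0.66342
= 27155.1251


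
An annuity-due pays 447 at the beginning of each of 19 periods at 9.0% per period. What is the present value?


PV_due = PMT * (1-(1+i)^(-n))/i * (1+i)
PV_immediate = 4000.7013
PV_due = 4000.7013 * 1.09
= 4360.7644


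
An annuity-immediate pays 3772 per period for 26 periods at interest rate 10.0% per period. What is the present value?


PV = PMT * (1 - (1+i)^(-n)) / i
= 3772 * (1 - (1+0.1)^(-26)) / 0.1
= 3772 * (1 - 0.083905) / 0.1
= 3772 * 9.160945
= 34555.0863


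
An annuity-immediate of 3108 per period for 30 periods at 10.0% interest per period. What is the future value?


FV = PMT * ((1+i)^n - 1) / i
= 3108 * ((1.1)^30 - 1) / 0.1
= 3108 * (17.449402 - 1) / 0.1
= 511247.4225


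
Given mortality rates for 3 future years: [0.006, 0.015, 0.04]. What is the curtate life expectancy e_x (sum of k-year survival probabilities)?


e_x = sum_{k=1}^{n} k_p_x
k_p_x values:
  1_p_x = 0.994
  2_p_x = 0.97909
  3_p_x = 0.939926
e_x = 2.913


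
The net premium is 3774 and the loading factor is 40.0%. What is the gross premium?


Gross = net * (1 + loading)
= 3774 * (1 + 0.4)
= 3774 * 1.4
= 5283.6


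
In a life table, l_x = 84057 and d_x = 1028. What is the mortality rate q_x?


q_x = d_x / l_x
= 1028 / 84057
= 0.0122


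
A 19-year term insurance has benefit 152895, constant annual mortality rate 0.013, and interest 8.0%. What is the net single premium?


NSP = benefit * sum_{k=0}^{n-1} k_p_x * q * v^(k+1)
With constant q=0.013, v=0.925926
Sum = 0.114525
NSP = 152895 * 0.114525
= 17510.2774


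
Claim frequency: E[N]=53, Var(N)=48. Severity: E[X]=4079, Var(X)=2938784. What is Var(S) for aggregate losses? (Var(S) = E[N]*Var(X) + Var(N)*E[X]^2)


Var(S) = E[N]*Var(X) + Var(N)*E[X]^2
= 53*2938784 + 48*4079^2
= 155755552 + 798635568
= 9.5439e+08


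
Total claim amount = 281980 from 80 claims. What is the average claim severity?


severity = total / number
= 281980 / 80
= 3524.75


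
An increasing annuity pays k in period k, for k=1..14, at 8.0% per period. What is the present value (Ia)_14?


(Ia)_n = sum_{k=1}^{n} k * v^k, v = 1/(1+i)
v = 0.925926
Sum computed term by term:
(Ia)_14 = 51.7165


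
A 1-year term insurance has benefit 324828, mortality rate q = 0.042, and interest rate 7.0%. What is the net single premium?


NSP = benefit * q * v
v = 1/(1+i) = 0.934579
NSP = 324828 * 0.042 * 0.934579
= 12750.2579


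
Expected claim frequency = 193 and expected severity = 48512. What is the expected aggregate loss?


E[S] = E[N] * E[X]
= 193 * 48512
= 9.3628e+06


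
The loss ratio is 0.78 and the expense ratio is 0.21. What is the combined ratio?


Combined ratio = loss ratio + expense ratio
= 0.78 + 0.21
= 0.99
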